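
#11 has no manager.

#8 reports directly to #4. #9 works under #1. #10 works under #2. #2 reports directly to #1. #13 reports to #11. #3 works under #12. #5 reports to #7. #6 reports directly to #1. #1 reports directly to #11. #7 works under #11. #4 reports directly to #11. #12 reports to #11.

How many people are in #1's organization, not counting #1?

4

#1 directly manages #9, #2, #6. #9 has no reports. Under #2: #10 (1). #6 has no reports. So #1's organization is 3 direct reports plus everyone under them: 1 + 2 + 1 = 4.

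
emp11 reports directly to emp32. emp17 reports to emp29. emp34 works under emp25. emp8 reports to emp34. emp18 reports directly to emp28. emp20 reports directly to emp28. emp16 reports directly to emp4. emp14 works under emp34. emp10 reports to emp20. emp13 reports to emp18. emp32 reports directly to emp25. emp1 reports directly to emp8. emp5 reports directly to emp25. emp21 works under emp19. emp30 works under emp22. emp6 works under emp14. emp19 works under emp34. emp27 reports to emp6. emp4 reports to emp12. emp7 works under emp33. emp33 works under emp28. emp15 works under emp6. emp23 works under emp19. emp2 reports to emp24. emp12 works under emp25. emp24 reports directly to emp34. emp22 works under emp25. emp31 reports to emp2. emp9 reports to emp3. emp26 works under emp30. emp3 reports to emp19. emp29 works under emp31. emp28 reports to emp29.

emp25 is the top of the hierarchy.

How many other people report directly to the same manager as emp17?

1

emp17 reports to emp29. emp29's other direct reports are emp28 — 1 peer.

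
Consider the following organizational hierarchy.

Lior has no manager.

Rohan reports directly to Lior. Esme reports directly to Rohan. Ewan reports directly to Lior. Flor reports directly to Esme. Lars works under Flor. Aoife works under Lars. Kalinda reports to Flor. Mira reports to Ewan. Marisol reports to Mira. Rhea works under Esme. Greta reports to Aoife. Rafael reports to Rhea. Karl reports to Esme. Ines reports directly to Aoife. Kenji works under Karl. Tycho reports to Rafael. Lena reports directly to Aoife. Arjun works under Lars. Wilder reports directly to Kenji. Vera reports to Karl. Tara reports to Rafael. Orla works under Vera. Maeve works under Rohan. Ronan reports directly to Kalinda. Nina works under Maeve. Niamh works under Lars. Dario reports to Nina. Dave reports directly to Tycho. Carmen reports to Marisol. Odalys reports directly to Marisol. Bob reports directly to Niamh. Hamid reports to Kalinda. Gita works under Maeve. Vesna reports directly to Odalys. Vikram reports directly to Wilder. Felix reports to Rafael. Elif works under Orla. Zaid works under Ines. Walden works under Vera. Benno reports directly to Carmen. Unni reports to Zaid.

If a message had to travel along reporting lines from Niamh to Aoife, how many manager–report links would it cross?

Niamh is 1 level below Lars, and Aoife is 1 level below Lars (their lowest common manager). The shortest path runs up from Niamh to Lars and back down to Aoife: 1 + 1 = 2 links.

2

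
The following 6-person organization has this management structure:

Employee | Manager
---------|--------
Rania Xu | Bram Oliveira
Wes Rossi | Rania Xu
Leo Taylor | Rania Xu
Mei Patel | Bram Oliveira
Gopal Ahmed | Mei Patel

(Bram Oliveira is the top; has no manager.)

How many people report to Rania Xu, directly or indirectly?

2

Rania Xu directly manages Wes Rossi, Leo Taylor. Wes Rossi has no reports. Leo Taylor has no reports. So Rania Xu's organization is 2 direct reports plus everyone under them: 1 + 1 = 2.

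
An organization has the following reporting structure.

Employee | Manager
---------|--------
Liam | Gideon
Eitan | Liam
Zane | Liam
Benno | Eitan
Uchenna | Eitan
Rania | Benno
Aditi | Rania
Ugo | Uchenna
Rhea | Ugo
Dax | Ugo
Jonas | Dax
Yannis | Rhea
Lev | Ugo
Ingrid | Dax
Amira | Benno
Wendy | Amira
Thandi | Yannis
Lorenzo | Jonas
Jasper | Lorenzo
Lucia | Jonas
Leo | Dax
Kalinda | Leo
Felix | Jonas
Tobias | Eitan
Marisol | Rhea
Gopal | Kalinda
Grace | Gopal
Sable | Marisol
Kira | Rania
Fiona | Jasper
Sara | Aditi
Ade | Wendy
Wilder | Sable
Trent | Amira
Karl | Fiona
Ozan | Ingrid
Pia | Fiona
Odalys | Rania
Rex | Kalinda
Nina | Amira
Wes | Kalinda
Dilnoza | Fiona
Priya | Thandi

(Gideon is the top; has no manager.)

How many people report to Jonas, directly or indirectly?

8

Jonas directly manages Lorenzo, Lucia, Felix. Under Lorenzo: Jasper, Fiona, Dilnoza, Pia, Karl (5). Lucia has no reports. Felix has no reports. So Jonas's organization is 3 direct reports plus everyone under them: 6 + 1 + 1 = 8.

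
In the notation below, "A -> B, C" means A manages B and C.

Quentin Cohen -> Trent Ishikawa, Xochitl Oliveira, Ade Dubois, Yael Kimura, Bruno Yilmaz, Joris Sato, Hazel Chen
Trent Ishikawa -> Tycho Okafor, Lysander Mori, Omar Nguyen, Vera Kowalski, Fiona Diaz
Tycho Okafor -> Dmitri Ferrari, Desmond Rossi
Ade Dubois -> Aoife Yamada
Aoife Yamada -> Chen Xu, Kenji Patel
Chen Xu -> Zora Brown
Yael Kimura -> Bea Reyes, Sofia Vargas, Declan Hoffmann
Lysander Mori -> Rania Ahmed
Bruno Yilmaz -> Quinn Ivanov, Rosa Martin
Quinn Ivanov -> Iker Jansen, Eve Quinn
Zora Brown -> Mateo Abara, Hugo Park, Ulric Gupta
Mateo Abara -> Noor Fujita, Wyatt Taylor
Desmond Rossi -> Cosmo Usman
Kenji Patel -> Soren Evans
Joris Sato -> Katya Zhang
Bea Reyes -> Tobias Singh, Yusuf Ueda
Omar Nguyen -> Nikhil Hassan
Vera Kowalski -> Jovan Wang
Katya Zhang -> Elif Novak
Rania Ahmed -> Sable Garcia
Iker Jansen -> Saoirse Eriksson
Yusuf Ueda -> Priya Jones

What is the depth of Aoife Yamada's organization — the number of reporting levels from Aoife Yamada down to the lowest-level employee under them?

The longest chain under Aoife Yamada runs Aoife Yamada → Chen Xu → Zora Brown → Mateo Abara → Wyatt Taylor, which is 4 levels below Aoife Yamada.

4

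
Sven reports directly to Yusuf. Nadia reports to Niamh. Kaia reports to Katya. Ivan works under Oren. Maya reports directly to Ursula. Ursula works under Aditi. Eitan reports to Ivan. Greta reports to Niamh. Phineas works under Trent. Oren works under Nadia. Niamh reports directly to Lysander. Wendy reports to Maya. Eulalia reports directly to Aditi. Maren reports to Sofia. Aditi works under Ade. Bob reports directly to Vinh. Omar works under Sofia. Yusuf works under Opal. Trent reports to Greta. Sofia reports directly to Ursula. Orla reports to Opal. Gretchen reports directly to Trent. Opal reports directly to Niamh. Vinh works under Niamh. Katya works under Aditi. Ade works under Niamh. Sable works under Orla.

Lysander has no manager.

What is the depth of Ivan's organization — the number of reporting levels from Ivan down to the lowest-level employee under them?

1

The longest chain under Ivan runs Ivan → Eitan, which is 1 level below Ivan.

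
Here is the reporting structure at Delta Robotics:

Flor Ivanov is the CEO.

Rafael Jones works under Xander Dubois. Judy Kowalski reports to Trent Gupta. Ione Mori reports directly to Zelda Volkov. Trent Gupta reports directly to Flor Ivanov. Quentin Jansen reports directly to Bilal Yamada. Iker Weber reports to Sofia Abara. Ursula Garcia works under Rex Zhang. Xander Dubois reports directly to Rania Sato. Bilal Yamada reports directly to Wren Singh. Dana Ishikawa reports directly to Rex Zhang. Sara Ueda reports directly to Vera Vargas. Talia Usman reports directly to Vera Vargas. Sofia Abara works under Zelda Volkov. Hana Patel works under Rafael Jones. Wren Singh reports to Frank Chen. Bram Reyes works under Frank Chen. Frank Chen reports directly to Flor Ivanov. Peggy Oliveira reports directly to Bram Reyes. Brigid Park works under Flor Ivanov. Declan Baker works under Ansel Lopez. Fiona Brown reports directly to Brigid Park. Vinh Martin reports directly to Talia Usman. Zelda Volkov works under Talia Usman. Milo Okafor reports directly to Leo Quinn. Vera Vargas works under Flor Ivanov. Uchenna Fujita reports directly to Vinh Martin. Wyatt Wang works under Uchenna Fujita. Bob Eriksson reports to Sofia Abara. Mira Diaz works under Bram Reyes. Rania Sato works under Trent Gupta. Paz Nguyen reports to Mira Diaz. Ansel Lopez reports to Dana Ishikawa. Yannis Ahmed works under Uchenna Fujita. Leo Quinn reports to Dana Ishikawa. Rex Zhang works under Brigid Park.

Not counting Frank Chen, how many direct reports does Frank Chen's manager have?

3

Frank Chen reports to Flor Ivanov. Flor Ivanov's other direct reports are Brigid Park, Trent Gupta, Vera Vargas — 3 peers.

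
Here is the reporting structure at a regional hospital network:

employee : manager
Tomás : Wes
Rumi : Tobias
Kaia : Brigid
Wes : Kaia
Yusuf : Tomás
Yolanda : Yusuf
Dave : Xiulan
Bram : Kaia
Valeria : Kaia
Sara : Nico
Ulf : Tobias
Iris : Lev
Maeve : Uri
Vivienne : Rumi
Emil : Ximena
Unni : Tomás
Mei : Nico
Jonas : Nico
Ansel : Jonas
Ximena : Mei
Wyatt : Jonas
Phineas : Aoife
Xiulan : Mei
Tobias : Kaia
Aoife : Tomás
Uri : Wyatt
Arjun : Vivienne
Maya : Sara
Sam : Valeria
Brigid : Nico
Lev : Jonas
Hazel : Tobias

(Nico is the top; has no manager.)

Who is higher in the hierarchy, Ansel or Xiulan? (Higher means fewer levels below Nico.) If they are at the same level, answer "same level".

same level

Both Ansel and Xiulan are 2 levels below Nico.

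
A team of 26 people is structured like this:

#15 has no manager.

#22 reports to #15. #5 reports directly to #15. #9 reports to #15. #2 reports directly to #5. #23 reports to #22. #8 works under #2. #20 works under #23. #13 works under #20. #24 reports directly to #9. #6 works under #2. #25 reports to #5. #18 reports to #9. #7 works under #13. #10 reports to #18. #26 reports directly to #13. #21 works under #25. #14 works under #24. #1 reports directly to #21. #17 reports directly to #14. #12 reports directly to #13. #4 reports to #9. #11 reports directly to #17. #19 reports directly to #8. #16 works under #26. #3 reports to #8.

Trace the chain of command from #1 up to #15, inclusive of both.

#1 reports to #21. #21 reports to #25. #25 reports to #5. #5 reports to #15. #15 is at the top.

#1 -> #21 -> #25 -> #5 -> #15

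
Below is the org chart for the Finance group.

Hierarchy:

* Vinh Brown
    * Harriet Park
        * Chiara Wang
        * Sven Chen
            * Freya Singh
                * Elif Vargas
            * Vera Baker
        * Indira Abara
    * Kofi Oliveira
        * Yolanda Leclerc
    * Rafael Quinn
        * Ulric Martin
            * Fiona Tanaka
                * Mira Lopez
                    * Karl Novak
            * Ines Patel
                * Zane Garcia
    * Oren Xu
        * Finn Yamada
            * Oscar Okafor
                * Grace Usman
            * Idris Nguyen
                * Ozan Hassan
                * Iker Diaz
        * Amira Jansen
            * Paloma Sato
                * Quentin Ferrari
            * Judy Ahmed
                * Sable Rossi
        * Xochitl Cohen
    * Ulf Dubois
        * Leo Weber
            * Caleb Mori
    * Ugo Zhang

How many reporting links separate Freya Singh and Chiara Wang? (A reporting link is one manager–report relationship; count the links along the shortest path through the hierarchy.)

Freya Singh is 2 levels below Harriet Park, and Chiara Wang is 1 level below Harriet Park (their lowest common manager). The shortest path runs up from Freya Singh to Harriet Park and back down to Chiara Wang: 2 + 1 = 3 links.

3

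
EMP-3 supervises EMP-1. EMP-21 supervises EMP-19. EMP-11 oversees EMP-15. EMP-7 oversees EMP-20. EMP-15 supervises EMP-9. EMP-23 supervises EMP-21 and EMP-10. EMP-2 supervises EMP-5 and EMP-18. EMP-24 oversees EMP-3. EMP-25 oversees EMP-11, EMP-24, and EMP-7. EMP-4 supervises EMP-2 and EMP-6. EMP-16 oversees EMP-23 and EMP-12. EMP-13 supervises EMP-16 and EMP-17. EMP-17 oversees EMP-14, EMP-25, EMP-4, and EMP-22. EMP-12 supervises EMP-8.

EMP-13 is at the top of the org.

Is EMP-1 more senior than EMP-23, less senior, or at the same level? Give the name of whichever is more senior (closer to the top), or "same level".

EMP-23

EMP-1 is 5 levels below EMP-13; EMP-23 is 2. EMP-23 is higher.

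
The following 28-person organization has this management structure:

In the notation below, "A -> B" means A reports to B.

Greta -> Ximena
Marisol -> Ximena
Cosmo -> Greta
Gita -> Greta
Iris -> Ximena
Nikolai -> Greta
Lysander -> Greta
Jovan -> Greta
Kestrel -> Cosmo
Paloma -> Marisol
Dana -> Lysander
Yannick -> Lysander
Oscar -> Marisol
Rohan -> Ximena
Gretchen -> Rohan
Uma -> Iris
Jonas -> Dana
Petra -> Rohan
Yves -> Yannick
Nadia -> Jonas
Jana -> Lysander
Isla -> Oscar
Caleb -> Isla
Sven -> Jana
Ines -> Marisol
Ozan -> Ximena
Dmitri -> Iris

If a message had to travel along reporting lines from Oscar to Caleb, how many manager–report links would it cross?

2

Caleb is in Oscar's organization: the chain from Caleb up to Oscar is Caleb → Isla → Oscar, which is 2 links.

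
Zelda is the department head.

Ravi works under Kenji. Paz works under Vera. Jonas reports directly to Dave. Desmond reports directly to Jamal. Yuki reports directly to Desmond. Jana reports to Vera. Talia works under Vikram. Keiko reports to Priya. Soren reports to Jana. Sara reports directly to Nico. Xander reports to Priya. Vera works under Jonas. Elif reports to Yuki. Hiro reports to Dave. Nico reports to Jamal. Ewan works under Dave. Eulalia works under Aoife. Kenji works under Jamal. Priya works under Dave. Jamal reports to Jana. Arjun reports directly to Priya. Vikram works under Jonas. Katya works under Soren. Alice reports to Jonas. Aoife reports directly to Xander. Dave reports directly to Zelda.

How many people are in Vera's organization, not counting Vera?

Vera directly manages Jana, Paz. Under Jana: Soren, Katya, Jamal, Nico, Sara, Kenji, Ravi, Desmond, Yuki, Elif (10). Paz has no reports. So Vera's organization is 2 direct reports plus everyone under them: 11 + 1 = 12.

12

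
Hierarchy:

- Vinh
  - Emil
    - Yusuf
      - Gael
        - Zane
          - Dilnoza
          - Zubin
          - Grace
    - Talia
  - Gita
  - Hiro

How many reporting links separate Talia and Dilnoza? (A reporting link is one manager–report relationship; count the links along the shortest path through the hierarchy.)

Talia is 1 level below Emil, and Dilnoza is 4 levels below Emil (their lowest common manager). The shortest path runs up from Talia to Emil and back down to Dilnoza: 1 + 4 = 5 links.

5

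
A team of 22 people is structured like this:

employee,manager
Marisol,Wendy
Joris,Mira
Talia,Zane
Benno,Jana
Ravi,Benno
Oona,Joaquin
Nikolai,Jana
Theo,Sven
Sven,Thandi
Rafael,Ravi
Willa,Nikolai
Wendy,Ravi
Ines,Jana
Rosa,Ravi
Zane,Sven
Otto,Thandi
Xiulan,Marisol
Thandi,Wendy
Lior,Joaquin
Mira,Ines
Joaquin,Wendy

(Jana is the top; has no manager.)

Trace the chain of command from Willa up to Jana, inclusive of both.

Willa reports to Nikolai. Nikolai reports to Jana. Jana is at the top.

Willa -> Nikolai -> Jana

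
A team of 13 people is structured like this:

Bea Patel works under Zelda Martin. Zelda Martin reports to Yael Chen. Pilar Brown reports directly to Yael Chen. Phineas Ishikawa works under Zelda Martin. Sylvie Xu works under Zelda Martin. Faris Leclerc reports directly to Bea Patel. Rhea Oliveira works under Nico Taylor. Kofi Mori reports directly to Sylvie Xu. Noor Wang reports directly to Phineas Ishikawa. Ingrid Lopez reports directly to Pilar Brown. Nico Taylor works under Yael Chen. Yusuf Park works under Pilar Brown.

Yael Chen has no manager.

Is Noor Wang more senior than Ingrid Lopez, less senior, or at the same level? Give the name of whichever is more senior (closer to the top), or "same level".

Ingrid Lopez

Noor Wang is 3 levels below Yael Chen; Ingrid Lopez is 2. Ingrid Lopez is higher.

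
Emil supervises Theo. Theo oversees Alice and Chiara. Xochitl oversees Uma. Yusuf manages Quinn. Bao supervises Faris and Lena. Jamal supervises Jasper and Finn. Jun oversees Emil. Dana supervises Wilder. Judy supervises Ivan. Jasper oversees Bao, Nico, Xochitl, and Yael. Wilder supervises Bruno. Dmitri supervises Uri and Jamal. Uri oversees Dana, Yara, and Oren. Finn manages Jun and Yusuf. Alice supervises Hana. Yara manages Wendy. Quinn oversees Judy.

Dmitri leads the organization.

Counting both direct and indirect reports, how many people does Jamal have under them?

Jamal directly manages Jasper, Finn. Under Jasper: Yael, Xochitl, Uma, Nico, Bao, Lena, Faris (7). Under Finn: Jun, Emil, Theo, Chiara, Alice, Hana, Yusuf, Quinn, Judy, Ivan (10). So Jamal's organization is 2 direct reports plus everyone under them: 8 + 11 = 19.

19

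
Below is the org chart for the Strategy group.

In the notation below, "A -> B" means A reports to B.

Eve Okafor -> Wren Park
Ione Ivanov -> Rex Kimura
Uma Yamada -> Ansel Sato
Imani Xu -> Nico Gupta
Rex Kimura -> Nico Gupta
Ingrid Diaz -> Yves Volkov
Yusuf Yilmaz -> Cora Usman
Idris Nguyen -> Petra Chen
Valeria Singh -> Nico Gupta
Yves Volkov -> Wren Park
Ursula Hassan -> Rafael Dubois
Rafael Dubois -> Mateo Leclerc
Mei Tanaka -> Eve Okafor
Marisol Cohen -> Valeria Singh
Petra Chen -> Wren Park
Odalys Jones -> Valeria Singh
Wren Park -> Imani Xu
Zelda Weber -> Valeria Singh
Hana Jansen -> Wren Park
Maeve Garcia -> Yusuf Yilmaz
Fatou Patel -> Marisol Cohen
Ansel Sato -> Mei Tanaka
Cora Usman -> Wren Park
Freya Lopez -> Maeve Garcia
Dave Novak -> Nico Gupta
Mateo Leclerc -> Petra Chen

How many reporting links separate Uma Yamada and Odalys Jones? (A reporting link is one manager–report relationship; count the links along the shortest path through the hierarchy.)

Uma Yamada is 6 levels below Nico Gupta, and Odalys Jones is 2 levels below Nico Gupta (their lowest common manager). The shortest path runs up from Uma Yamada to Nico Gupta and back down to Odalys Jones: 6 + 2 = 8 links.

8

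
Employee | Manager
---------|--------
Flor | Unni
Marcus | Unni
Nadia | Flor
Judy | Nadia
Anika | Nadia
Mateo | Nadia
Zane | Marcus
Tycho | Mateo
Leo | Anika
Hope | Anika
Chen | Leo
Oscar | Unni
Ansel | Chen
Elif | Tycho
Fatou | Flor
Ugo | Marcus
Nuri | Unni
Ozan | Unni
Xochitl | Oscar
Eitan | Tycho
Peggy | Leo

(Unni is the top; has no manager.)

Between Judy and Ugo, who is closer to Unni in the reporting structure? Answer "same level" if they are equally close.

Judy is 3 levels below Unni; Ugo is 2. Ugo is higher.

Ugo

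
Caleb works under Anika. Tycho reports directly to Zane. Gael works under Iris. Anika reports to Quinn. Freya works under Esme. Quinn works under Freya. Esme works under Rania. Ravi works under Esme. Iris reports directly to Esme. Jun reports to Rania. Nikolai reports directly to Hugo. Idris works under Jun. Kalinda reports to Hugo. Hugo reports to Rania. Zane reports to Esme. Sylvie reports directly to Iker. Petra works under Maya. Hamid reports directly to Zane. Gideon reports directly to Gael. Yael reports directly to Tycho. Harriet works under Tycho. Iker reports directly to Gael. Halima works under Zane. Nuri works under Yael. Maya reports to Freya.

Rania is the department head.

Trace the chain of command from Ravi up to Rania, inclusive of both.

Ravi -> Esme -> Rania

Ravi reports to Esme. Esme reports to Rania. Rania is at the top.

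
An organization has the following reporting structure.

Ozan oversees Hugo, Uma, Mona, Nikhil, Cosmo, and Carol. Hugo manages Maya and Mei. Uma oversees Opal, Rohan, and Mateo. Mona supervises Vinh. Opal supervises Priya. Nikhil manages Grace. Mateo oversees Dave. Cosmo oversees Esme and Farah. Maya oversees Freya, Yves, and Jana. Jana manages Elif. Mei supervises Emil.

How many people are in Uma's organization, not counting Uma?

5

Uma directly manages Rohan, Opal, Mateo. Rohan has no reports. Under Opal: Priya (1). Under Mateo: Dave (1). So Uma's organization is 3 direct reports plus everyone under them: 1 + 2 + 2 = 5.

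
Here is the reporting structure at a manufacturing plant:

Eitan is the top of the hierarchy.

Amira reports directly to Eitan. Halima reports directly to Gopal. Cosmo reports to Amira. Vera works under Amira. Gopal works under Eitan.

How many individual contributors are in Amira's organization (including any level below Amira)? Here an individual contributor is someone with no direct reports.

The people in Amira's organization with no one reporting to them are Cosmo, Vera. That is 2.

2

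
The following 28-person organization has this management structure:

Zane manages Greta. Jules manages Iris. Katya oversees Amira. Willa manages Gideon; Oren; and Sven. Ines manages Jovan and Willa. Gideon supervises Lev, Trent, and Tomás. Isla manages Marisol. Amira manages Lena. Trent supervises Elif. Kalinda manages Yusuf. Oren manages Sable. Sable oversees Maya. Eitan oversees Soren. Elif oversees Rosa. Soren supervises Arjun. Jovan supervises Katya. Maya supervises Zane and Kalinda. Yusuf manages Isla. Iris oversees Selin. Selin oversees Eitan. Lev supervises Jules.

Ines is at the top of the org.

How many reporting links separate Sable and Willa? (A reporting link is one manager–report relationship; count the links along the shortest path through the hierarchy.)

2

Sable is in Willa's organization: the chain from Sable up to Willa is Sable → Oren → Willa, which is 2 links.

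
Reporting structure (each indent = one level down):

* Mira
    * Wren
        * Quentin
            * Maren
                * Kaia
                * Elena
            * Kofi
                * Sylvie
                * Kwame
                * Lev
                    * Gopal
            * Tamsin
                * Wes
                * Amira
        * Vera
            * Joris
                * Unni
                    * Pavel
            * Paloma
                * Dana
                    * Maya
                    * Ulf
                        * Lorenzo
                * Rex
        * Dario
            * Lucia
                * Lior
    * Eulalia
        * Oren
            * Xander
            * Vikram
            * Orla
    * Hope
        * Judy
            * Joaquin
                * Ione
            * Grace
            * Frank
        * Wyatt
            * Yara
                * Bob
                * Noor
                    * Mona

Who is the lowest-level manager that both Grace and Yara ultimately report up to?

Grace's chain of managers is Judy, Hope, Mira. Yara's chain of managers is Wyatt, Hope, Mira. The first manager that appears in both chains is Hope.

Hope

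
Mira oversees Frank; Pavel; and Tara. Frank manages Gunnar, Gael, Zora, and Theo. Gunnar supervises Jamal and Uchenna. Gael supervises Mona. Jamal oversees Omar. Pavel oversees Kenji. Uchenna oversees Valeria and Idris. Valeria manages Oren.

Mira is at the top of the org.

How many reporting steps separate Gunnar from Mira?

Chain from Gunnar up to Mira: Gunnar → Frank → Mira. That is 2 steps up, so Gunnar is 2 levels below Mira.

2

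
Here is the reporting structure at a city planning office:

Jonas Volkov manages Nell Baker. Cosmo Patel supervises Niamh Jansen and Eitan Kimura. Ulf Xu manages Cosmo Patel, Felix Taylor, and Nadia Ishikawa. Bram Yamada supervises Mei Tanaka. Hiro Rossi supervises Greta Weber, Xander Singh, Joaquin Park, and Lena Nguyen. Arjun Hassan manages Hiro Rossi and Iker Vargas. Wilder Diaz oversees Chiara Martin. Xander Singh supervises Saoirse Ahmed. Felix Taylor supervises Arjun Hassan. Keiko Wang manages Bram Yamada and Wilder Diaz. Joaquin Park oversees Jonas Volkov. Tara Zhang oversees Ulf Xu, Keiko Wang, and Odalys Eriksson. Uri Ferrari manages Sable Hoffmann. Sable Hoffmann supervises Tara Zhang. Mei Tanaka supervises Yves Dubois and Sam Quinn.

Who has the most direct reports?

Direct-report counts: Uri Ferrari has 1; Sable Hoffmann has 1; Tara Zhang has 3; Keiko Wang has 2; Wilder Diaz has 1; Bram Yamada has 1; Mei Tanaka has 2; Ulf Xu has 3; Cosmo Patel has 2; Felix Taylor has 1; Arjun Hassan has 2; Hiro Rossi has 4; Joaquin Park has 1; Jonas Volkov has 1; Xander Singh has 1. The largest is 4, held by Hiro Rossi.

Hiro Rossi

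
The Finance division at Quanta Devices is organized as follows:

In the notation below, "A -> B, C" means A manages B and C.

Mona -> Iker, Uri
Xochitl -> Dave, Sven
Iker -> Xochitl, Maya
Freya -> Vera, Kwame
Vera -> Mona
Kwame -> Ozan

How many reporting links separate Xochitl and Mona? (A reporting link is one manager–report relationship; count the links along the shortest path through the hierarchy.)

2

Xochitl is in Mona's organization: the chain from Xochitl up to Mona is Xochitl → Iker → Mona, which is 2 links.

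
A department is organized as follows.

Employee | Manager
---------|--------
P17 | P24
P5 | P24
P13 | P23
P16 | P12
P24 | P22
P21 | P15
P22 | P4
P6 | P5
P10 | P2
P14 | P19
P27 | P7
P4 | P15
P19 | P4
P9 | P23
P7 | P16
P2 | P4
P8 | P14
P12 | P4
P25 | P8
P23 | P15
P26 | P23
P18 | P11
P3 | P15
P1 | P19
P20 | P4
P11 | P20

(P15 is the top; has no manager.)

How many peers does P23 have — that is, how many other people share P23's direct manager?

3

P23 reports to P15. P15's other direct reports are P4, P21, P3 — 3 peers.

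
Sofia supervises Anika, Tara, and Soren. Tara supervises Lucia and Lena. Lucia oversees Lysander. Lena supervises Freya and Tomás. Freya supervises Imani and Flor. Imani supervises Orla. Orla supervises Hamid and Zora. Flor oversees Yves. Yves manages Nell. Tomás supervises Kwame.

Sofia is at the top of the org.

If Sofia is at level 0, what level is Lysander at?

Chain from Lysander up to Sofia: Lysander → Lucia → Tara → Sofia. That is 3 steps up, so Lysander is 3 levels below Sofia.

3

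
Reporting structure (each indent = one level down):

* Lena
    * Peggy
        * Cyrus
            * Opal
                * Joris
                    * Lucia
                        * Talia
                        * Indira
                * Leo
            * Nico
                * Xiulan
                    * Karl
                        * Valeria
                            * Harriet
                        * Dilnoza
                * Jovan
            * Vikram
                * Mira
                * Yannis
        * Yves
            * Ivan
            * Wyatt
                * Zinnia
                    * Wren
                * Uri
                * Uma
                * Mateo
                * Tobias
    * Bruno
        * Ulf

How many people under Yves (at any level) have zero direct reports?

The people in Yves's organization with no one reporting to them are Tobias, Mateo, Uma, Uri, Wren, Ivan. That is 6.

6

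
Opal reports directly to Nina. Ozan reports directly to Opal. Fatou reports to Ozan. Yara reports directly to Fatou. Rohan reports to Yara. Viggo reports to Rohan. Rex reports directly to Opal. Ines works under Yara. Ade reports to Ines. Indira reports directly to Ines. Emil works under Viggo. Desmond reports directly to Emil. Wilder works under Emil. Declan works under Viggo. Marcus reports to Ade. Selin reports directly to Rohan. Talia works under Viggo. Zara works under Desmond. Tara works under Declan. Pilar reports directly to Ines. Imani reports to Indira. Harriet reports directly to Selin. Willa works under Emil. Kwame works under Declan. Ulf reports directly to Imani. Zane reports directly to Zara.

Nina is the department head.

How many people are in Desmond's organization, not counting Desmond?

2

Desmond directly manages Zara. Under Zara: Zane (1). That's 2 in total.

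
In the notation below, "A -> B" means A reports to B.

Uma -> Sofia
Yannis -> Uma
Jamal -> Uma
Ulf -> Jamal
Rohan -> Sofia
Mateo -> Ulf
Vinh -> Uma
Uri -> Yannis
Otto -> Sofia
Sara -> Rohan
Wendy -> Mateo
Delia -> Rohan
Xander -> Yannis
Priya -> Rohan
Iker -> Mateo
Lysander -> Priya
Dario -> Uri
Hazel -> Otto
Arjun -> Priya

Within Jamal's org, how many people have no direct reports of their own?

2

The people in Jamal's organization with no one reporting to them are Iker, Wendy. That is 2.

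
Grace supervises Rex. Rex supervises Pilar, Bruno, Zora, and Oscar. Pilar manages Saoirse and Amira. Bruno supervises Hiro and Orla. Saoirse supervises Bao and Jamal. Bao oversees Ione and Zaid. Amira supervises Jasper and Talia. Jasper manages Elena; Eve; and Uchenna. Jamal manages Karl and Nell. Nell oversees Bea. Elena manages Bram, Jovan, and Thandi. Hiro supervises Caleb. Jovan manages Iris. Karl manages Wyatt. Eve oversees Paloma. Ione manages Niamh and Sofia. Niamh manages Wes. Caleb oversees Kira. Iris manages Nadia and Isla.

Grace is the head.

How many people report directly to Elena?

3

Elena directly manages Bram, Jovan, Thandi. That is 3 direct reports.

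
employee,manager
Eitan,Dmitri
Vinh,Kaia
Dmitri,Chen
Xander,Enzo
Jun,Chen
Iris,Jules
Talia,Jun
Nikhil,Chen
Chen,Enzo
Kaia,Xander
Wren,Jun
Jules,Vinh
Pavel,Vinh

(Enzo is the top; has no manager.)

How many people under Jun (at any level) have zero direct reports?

The people in Jun's organization with no one reporting to them are Wren, Talia. That is 2.

2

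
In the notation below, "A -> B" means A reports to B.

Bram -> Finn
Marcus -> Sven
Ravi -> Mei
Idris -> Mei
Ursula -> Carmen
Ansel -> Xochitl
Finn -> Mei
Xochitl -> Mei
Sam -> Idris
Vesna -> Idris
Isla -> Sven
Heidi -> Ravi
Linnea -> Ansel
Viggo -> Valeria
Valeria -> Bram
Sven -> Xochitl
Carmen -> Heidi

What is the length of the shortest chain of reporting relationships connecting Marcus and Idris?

Marcus is 3 levels below Mei, and Idris is 1 level below Mei (their lowest common manager). The shortest path runs up from Marcus to Mei and back down to Idris: 3 + 1 = 4 links.

4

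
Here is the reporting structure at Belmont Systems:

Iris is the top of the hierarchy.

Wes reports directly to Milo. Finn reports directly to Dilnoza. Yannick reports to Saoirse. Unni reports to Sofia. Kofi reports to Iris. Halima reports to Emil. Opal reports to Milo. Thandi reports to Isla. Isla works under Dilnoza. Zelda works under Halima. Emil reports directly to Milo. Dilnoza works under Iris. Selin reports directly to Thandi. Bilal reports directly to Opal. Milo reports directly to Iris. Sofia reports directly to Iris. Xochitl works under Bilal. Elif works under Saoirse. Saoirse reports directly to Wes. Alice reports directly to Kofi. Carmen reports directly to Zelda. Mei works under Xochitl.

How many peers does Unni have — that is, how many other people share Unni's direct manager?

Unni reports to Sofia, and Sofia has no other direct reports. Unni has 0 peers.

0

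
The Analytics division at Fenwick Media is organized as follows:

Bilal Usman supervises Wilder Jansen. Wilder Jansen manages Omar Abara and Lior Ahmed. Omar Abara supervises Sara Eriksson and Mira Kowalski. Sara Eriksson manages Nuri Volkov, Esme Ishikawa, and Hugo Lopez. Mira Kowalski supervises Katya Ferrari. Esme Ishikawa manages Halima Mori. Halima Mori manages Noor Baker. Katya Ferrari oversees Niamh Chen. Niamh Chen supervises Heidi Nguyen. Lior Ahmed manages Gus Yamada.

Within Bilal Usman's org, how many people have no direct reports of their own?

5

The people in Bilal Usman's organization with no one reporting to them are Gus Yamada, Heidi Nguyen, Hugo Lopez, Noor Baker, Nuri Volkov. That is 5.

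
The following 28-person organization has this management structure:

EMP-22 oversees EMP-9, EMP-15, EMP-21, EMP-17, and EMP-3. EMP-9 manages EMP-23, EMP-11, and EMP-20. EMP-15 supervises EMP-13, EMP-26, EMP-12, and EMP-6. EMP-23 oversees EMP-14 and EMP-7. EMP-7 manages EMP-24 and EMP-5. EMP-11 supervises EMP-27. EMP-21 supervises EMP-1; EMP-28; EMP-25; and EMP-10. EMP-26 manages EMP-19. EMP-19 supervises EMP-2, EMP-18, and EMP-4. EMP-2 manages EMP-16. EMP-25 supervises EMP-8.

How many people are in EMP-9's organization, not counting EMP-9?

8

EMP-9 directly manages EMP-23, EMP-11, EMP-20. Under EMP-23: EMP-14, EMP-7, EMP-5, EMP-24 (4). Under EMP-11: EMP-27 (1). EMP-20 has no reports. So EMP-9's organization is 3 direct reports plus everyone under them: 5 + 2 + 1 = 8.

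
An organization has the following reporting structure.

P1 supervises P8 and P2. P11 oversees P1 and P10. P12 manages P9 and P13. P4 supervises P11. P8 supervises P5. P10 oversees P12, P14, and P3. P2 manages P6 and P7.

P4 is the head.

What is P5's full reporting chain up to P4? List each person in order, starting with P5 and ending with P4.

P5 reports to P8. P8 reports to P1. P1 reports to P11. P11 reports to P4. P4 is at the top.

P5 -> P8 -> P1 -> P11 -> P4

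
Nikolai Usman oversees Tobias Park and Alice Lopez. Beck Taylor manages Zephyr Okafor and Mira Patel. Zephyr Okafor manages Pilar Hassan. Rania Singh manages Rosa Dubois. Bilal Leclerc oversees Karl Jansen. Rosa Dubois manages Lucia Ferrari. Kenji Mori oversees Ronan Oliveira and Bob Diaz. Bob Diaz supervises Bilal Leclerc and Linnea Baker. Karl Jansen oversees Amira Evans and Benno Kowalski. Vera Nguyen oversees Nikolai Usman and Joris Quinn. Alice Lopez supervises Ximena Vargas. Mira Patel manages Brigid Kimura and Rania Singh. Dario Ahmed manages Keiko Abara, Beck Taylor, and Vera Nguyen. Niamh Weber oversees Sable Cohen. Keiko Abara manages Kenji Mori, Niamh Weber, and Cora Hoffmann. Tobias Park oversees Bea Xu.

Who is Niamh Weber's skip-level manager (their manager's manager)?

Niamh Weber reports to Keiko Abara, and Keiko Abara reports to Dario Ahmed. So Niamh Weber's skip-level manager is Dario Ahmed.

Dario Ahmed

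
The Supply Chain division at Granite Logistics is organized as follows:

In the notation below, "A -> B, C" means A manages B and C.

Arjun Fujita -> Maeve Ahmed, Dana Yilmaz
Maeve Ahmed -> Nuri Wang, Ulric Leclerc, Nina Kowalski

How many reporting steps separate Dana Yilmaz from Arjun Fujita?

Chain from Dana Yilmaz up to Arjun Fujita: Dana Yilmaz → Arjun Fujita. That is 1 step up, so Dana Yilmaz is 1 level below Arjun Fujita.

1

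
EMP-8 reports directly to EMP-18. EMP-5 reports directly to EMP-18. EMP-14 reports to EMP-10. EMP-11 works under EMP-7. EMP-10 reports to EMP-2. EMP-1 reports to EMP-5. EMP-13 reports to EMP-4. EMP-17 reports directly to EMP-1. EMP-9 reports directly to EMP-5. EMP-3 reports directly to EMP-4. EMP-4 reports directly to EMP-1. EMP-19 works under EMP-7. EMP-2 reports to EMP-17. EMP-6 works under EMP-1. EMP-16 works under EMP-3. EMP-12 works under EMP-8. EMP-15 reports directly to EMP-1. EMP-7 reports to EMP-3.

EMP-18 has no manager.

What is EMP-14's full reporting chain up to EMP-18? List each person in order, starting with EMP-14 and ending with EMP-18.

EMP-14 -> EMP-10 -> EMP-2 -> EMP-17 -> EMP-1 -> EMP-5 -> EMP-18

EMP-14 reports to EMP-10. EMP-10 reports to EMP-2. EMP-2 reports to EMP-17. EMP-17 reports to EMP-1. EMP-1 reports to EMP-5. EMP-5 reports to EMP-18. EMP-18 is at the top.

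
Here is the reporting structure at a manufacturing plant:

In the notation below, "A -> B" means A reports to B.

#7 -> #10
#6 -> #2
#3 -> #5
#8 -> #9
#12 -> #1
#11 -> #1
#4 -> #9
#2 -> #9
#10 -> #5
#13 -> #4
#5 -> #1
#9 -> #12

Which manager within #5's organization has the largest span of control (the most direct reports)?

Direct-report counts within #5's organization: #5 has 2; #10 has 1. The largest is 2, held by #5.

#5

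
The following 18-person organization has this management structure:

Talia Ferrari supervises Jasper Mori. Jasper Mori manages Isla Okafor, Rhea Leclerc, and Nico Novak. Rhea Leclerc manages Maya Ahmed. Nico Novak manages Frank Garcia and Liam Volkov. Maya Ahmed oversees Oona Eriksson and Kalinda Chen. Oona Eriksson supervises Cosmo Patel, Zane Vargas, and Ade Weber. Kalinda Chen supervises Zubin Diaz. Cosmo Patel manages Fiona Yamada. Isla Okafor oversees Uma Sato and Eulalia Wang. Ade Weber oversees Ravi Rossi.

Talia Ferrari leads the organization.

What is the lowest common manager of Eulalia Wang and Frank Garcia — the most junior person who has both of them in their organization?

Jasper Mori

Eulalia Wang's chain of managers is Isla Okafor, Jasper Mori, Talia Ferrari. Frank Garcia's chain of managers is Nico Novak, Jasper Mori, Talia Ferrari. The first manager that appears in both chains is Jasper Mori.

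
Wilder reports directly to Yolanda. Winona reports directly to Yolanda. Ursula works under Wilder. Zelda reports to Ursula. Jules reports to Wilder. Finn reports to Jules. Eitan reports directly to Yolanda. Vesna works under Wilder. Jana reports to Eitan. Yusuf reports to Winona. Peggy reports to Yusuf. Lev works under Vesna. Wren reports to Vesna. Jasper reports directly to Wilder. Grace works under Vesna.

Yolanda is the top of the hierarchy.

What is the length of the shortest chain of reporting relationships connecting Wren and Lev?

Wren is 1 level below Vesna, and Lev is 1 level below Vesna (their lowest common manager). The shortest path runs up from Wren to Vesna and back down to Lev: 1 + 1 = 2 links.

2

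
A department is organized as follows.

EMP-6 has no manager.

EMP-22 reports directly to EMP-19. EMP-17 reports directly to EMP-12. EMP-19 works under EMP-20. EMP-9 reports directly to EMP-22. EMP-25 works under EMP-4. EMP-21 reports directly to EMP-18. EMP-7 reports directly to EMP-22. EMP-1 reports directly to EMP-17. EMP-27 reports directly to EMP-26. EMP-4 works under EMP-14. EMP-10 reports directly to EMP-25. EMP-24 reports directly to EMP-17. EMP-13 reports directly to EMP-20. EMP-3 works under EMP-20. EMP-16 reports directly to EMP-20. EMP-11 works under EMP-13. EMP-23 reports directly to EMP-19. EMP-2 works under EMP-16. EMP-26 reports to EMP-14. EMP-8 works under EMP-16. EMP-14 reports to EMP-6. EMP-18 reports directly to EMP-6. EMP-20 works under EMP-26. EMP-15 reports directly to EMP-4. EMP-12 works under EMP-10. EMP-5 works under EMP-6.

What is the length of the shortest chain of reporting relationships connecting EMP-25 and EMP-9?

EMP-25 is 2 levels below EMP-14, and EMP-9 is 5 levels below EMP-14 (their lowest common manager). The shortest path runs up from EMP-25 to EMP-14 and back down to EMP-9: 2 + 5 = 7 links.

7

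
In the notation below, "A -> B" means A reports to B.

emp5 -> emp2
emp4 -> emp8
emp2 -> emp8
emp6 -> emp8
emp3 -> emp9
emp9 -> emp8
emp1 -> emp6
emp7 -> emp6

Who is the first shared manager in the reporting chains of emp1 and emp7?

emp6

emp1's chain of managers is emp6, emp8. emp7's chain of managers is emp6, emp8. The first manager that appears in both chains is emp6.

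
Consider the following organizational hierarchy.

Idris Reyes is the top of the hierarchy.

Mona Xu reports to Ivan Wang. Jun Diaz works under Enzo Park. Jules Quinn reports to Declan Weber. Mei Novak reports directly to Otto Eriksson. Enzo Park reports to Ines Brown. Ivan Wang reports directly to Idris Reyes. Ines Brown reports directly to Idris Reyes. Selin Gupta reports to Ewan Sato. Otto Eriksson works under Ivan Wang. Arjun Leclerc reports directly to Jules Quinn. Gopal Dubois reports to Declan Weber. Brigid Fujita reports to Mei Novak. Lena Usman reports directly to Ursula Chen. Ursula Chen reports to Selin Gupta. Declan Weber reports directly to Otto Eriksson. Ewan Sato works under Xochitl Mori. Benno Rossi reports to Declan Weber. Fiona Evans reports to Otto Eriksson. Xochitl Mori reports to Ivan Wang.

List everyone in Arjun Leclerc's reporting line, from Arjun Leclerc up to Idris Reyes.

Arjun Leclerc reports to Jules Quinn. Jules Quinn reports to Declan Weber. Declan Weber reports to Otto Eriksson. Otto Eriksson reports to Ivan Wang. Ivan Wang reports to Idris Reyes. Idris Reyes is at the top.

Arjun Leclerc -> Jules Quinn -> Declan Weber -> Otto Eriksson -> Ivan Wang -> Idris Reyes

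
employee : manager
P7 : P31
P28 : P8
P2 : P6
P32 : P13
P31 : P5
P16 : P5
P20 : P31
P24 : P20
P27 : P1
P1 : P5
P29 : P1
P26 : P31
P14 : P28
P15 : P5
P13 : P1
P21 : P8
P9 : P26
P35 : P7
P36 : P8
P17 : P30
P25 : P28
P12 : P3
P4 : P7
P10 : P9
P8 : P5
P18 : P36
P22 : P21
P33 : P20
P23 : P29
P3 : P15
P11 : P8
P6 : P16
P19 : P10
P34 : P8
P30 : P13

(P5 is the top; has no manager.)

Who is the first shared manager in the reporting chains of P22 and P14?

P22's chain of managers is P21, P8, P5. P14's chain of managers is P28, P8, P5. The first manager that appears in both chains is P8.

P8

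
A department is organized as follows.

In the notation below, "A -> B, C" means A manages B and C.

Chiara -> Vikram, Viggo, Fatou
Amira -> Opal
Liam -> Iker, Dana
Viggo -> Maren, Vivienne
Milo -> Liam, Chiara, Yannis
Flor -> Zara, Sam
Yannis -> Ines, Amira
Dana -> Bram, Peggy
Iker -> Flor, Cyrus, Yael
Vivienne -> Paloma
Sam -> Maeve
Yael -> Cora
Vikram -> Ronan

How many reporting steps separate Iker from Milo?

2

Chain from Iker up to Milo: Iker → Liam → Milo. That is 2 steps up, so Iker is 2 levels below Milo.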